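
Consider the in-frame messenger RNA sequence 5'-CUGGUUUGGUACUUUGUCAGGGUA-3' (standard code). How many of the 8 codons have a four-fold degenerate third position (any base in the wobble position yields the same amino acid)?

Codon 1 CUG (Leu): third position 4-fold.
Codon 2 GUU (Val): third position 4-fold.
Codon 3 UGG (Trp): third position 1-fold.
Codon 4 UAC (Tyr): third position 2-fold.
Codon 5 UUU (Phe): third position 2-fold.
Codon 6 GUC (Val): third position 4-fold.
Codon 7 AGG (Arg): third position 2-fold.
Codon 8 GUA (Val): third position 4-fold.
Four-fold degenerate third positions: 4.

4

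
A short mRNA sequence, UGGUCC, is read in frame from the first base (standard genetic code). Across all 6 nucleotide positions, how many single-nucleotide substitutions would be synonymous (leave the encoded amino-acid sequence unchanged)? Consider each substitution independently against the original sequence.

3

Codon 1 (UGG, Trp): 0 synonymous substitutions.
Codon 2 (UCC, Ser): 3 synonymous substitutions.
Total: 0 + 3 = 3.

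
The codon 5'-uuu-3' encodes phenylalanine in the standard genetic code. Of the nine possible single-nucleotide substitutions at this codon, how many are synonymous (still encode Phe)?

Position 1: none → 0 synonymous.
Position 2: none → 0 synonymous.
Position 3: UUC → 1 synonymous.
Total: 0 + 0 + 1 = 1.

1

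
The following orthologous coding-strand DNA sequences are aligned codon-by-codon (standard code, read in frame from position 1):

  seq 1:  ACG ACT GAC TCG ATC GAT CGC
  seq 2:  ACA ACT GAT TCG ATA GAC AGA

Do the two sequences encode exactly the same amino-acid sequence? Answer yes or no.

Codon 1: ACG Thr / ACA Thr — synonymous.
Codon 2: ACT Thr / ACT Thr — identical.
Codon 3: GAC Asp / GAT Asp — synonymous.
Codon 4: TCG Ser / TCG Ser — identical.
Codon 5: ATC Ile / ATA Ile — synonymous.
Codon 6: GAT Asp / GAC Asp — synonymous.
Codon 7: CGC Arg / AGA Arg — synonymous.
Nonsynonymous differences: 0 → same protein.

yes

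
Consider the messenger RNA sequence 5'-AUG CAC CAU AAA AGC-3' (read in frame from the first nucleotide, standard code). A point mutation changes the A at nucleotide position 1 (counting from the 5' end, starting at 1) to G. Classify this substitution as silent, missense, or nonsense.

missense

Position 1 falls in codon 1: AUG → Met.
After the substitution the codon is GUG → Val.
Met ≠ Val, so this is a missense mutation.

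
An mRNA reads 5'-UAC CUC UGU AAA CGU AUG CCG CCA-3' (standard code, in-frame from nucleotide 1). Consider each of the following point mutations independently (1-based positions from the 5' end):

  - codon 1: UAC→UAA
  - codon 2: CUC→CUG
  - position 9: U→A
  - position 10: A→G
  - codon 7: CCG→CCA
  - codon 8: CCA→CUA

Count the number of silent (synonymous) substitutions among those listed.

Codon 1: UAC (Tyr) → UAA (Stop) — nonsense.
Codon 2: CUC (Leu) → CUG (Leu) — synonymous.
Codon 3: UGU (Cys) → UGA (Stop) — nonsense.
Codon 4: AAA (Lys) → GAA (Glu) — missense.
Codon 7: CCG (Pro) → CCA (Pro) — synonymous.
Codon 8: CCA (Pro) → CUA (Leu) — missense.
Synonymous: 2 of 6.

2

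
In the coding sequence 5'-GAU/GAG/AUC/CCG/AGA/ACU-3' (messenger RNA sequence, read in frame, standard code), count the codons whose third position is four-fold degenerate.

2

Codon 1 GAU (Asp): third position 2-fold.
Codon 2 GAG (Glu): third position 2-fold.
Codon 3 AUC (Ile): third position 3-fold.
Codon 4 CCG (Pro): third position 4-fold.
Codon 5 AGA (Arg): third position 2-fold.
Codon 6 ACU (Thr): third position 4-fold.
Four-fold degenerate third positions: 2.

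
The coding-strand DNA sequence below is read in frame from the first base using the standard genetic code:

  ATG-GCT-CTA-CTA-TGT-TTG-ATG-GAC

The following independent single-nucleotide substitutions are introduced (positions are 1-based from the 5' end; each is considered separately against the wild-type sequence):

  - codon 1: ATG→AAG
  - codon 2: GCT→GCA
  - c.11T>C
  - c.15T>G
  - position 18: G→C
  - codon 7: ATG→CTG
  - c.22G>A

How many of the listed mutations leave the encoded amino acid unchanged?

Codon 1: ATG (Met) → AAG (Lys) — missense.
Codon 2: GCT (Ala) → GCA (Ala) — synonymous.
Codon 4: CTA (Leu) → CCA (Pro) — missense.
Codon 5: TGT (Cys) → TGG (Trp) — missense.
Codon 6: TTG (Leu) → TTC (Phe) — missense.
Codon 7: ATG (Met) → CTG (Leu) — missense.
Codon 8: GAC (Asp) → AAC (Asn) — missense.
Synonymous: 1 of 7.

1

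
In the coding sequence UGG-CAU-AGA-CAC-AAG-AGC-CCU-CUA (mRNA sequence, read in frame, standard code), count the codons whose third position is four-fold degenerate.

Codon 1 UGG (Trp): third position 1-fold.
Codon 2 CAU (His): third position 2-fold.
Codon 3 AGA (Arg): third position 2-fold.
Codon 4 CAC (His): third position 2-fold.
Codon 5 AAG (Lys): third position 2-fold.
Codon 6 AGC (Ser): third position 2-fold.
Codon 7 CCU (Pro): third position 4-fold.
Codon 8 CUA (Leu): third position 4-fold.
Four-fold degenerate third positions: 2.

2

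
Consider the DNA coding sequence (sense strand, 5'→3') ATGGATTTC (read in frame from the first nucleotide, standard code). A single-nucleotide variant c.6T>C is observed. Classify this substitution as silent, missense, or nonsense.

Position 6 falls in codon 2: GAT → Asp.
After the substitution the codon is GAC → Asp.
Both encode Asp, so the change is synonymous.

silent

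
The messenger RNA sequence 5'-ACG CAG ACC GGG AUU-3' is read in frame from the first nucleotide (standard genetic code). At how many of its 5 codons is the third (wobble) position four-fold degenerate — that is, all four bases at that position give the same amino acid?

Codon 1 ACG (Thr): third position 4-fold.
Codon 2 CAG (Gln): third position 2-fold.
Codon 3 ACC (Thr): third position 4-fold.
Codon 4 GGG (Gly): third position 4-fold.
Codon 5 AUU (Ile): third position 3-fold.
Four-fold degenerate third positions: 3.

3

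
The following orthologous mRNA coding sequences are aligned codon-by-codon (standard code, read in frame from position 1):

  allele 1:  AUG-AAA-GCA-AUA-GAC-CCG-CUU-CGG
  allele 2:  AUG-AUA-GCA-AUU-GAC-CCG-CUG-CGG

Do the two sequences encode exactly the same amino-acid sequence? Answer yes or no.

no

Codon 1: AUG Met / AUG Met — identical.
Codon 2: AAA Lys / AUA Ile — nonsynonymous.
Codon 3: GCA Ala / GCA Ala — identical.
Codon 4: AUA Ile / AUU Ile — synonymous.
Codon 5: GAC Asp / GAC Asp — identical.
Codon 6: CCG Pro / CCG Pro — identical.
Codon 7: CUU Leu / CUG Leu — synonymous.
Codon 8: CGG Arg / CGG Arg — identical.
Nonsynonymous differences: 1 → different protein.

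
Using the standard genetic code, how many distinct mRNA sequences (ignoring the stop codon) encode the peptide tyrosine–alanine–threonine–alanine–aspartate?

256

Tyr: 2 codons.
Ala: 4 codons.
Thr: 4 codons.
Ala: 4 codons.
Asp: 2 codons.
2 × 4 × 4 × 4 × 2 = 256.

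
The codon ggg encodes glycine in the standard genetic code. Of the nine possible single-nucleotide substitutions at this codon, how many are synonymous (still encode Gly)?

3

Position 1: none → 0 synonymous.
Position 2: none → 0 synonymous.
Position 3: GGT, GGC, GGA → 3 synonymous.
Total: 0 + 0 + 3 = 3.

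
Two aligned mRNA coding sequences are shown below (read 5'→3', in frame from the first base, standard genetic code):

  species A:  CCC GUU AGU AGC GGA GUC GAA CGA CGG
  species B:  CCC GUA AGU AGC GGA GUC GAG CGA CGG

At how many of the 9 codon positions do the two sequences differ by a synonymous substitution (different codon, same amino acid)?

2

Codon 1: CCC Pro / CCC Pro — identical.
Codon 2: GUU Val / GUA Val — synonymous.
Codon 3: AGU Ser / AGU Ser — identical.
Codon 4: AGC Ser / AGC Ser — identical.
Codon 5: GGA Gly / GGA Gly — identical.
Codon 6: GUC Val / GUC Val — identical.
Codon 7: GAA Glu / GAG Glu — synonymous.
Codon 8: CGA Arg / CGA Arg — identical.
Codon 9: CGG Arg / CGG Arg — identical.
Synonymous differences: 2.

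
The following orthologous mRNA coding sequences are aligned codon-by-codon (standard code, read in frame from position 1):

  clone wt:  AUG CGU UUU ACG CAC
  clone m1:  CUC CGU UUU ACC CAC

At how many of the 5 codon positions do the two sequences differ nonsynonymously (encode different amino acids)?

Codon 1: AUG Met / CUC Leu — nonsynonymous.
Codon 2: CGU Arg / CGU Arg — identical.
Codon 3: UUU Phe / UUU Phe — identical.
Codon 4: ACG Thr / ACC Thr — synonymous.
Codon 5: CAC His / CAC His — identical.
Nonsynonymous differences: 1.

1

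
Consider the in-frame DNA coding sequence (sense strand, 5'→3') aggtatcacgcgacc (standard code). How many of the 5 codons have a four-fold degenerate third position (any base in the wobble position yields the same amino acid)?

Codon 1 AGG (Arg): third position 2-fold.
Codon 2 TAT (Tyr): third position 2-fold.
Codon 3 CAC (His): third position 2-fold.
Codon 4 GCG (Ala): third position 4-fold.
Codon 5 ACC (Thr): third position 4-fold.
Four-fold degenerate third positions: 2.

2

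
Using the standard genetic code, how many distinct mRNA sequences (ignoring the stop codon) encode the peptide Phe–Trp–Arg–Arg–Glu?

144

Phe: 2 codons.
Trp: 1 codon.
Arg: 6 codons.
Arg: 6 codons.
Glu: 2 codons.
2 × 1 × 6 × 6 × 2 = 144.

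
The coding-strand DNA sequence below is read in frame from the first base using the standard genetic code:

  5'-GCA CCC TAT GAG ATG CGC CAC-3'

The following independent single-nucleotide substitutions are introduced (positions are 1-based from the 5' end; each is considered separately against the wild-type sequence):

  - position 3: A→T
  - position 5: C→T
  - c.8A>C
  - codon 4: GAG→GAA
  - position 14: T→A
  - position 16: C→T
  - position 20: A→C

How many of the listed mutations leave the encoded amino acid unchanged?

2

Codon 1: GCA (Ala) → GCT (Ala) — synonymous.
Codon 2: CCC (Pro) → CTC (Leu) — missense.
Codon 3: TAT (Tyr) → TCT (Ser) — missense.
Codon 4: GAG (Glu) → GAA (Glu) — synonymous.
Codon 5: ATG (Met) → AAG (Lys) — missense.
Codon 6: CGC (Arg) → TGC (Cys) — missense.
Codon 7: CAC (His) → CCC (Pro) — missense.
Synonymous: 2 of 7.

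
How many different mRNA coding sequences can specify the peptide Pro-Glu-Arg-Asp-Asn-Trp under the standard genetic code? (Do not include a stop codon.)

Pro: 4 codons.
Glu: 2 codons.
Arg: 6 codons.
Asp: 2 codons.
Asn: 2 codons.
Trp: 1 codon.
4 × 2 × 6 × 2 × 2 × 1 = 192.

192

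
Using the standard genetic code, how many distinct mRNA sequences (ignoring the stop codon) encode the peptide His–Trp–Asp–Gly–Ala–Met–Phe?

His: 2 codons.
Trp: 1 codon.
Asp: 2 codons.
Gly: 4 codons.
Ala: 4 codons.
Met: 1 codon.
Phe: 2 codons.
2 × 1 × 2 × 4 × 4 × 1 × 2 = 128.

128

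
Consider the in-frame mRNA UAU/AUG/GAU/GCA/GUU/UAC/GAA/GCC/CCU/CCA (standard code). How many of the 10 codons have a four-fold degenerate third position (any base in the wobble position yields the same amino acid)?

5

Codon 1 UAU (Tyr): third position 2-fold.
Codon 2 AUG (Met): third position 1-fold.
Codon 3 GAU (Asp): third position 2-fold.
Codon 4 GCA (Ala): third position 4-fold.
Codon 5 GUU (Val): third position 4-fold.
Codon 6 UAC (Tyr): third position 2-fold.
Codon 7 GAA (Glu): third position 2-fold.
Codon 8 GCC (Ala): third position 4-fold.
Codon 9 CCU (Pro): third position 4-fold.
Codon 10 CCA (Pro): third position 4-fold.
Four-fold degenerate third positions: 5.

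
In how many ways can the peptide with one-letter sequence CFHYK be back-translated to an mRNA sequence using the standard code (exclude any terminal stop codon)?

32

Cys: 2 codons.
Phe: 2 codons.
His: 2 codons.
Tyr: 2 codons.
Lys: 2 codons.
2 × 2 × 2 × 2 × 2 = 32.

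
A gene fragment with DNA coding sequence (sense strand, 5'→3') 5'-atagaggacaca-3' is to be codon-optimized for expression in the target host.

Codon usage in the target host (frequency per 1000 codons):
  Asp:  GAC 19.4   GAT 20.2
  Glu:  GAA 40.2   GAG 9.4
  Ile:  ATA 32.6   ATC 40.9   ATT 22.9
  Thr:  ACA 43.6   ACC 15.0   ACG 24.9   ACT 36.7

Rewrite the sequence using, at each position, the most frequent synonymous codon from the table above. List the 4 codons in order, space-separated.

Codon 1 (Ile): best is ATC at 40.9.
Codon 2 (Glu): best is GAA at 40.2.
Codon 3 (Asp): best is GAT at 20.2.
Codon 4 (Thr): best is ACA at 43.6.

ATC GAA GAT ACA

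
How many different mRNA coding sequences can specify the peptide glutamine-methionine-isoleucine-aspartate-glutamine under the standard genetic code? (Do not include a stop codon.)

24

Gln: 2 codons.
Met: 1 codon.
Ile: 3 codons.
Asp: 2 codons.
Gln: 2 codons.
2 × 1 × 3 × 2 × 2 = 24.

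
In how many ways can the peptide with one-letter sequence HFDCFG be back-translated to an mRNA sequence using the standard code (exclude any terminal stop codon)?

128

His: 2 codons.
Phe: 2 codons.
Asp: 2 codons.
Cys: 2 codons.
Phe: 2 codons.
Gly: 4 codons.
2 × 2 × 2 × 2 × 2 × 4 = 128.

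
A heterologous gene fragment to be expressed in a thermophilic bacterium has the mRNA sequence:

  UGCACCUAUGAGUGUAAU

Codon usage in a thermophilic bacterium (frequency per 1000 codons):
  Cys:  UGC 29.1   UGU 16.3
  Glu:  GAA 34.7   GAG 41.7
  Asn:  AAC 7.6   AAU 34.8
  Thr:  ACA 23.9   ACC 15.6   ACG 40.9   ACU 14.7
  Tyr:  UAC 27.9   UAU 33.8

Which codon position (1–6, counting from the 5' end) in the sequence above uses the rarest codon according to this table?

2

Codon 1 UGC (Cys): 29.1 per 1000.
Codon 2 ACC (Thr): 15.6 per 1000.
Codon 3 UAU (Tyr): 33.8 per 1000.
Codon 4 GAG (Glu): 41.7 per 1000.
Codon 5 UGU (Cys): 16.3 per 1000.
Codon 6 AAU (Asn): 34.8 per 1000.
Lowest frequency is 15.6 at codon 2.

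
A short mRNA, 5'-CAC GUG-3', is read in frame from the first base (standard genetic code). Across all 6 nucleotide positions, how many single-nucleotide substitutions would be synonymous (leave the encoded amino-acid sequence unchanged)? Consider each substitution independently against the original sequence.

4

Codon 1 (CAC, His): 1 synonymous substitution.
Codon 2 (GUG, Val): 3 synonymous substitutions.
Total: 1 + 3 = 4.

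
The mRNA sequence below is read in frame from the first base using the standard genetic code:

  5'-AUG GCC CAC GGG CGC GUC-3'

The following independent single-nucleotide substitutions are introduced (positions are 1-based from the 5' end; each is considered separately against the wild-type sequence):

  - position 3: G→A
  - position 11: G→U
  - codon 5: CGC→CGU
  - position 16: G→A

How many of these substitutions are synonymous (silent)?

1

Codon 1: AUG (Met) → AUA (Ile) — missense.
Codon 4: GGG (Gly) → GUG (Val) — missense.
Codon 5: CGC (Arg) → CGU (Arg) — synonymous.
Codon 6: GUC (Val) → AUC (Ile) — missense.
Synonymous: 1 of 4.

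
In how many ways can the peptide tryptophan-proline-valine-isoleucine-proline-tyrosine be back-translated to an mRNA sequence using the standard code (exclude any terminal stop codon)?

384

Trp: 1 codon.
Pro: 4 codons.
Val: 4 codons.
Ile: 3 codons.
Pro: 4 codons.
Tyr: 2 codons.
1 × 4 × 4 × 3 × 4 × 2 = 384.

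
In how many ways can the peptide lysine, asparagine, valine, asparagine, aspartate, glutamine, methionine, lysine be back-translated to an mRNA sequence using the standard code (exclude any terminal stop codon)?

256

Lys: 2 codons.
Asn: 2 codons.
Val: 4 codons.
Asn: 2 codons.
Asp: 2 codons.
Gln: 2 codons.
Met: 1 codon.
Lys: 2 codons.
2 × 2 × 4 × 2 × 2 × 2 × 1 × 2 = 256.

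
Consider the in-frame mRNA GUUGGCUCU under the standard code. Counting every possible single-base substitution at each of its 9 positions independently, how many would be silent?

9

Codon 1 (GUU, Val): 3 synonymous substitutions.
Codon 2 (GGC, Gly): 3 synonymous substitutions.
Codon 3 (UCU, Ser): 3 synonymous substitutions.
Total: 3 + 3 + 3 = 9.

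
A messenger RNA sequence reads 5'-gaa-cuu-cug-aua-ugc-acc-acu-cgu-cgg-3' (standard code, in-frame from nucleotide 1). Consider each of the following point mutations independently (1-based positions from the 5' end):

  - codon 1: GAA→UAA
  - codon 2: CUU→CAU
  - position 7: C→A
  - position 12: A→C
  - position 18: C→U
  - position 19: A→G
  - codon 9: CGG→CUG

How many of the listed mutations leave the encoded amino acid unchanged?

2

Codon 1: GAA (Glu) → UAA (Stop) — nonsense.
Codon 2: CUU (Leu) → CAU (His) — missense.
Codon 3: CUG (Leu) → AUG (Met) — missense.
Codon 4: AUA (Ile) → AUC (Ile) — synonymous.
Codon 6: ACC (Thr) → ACU (Thr) — synonymous.
Codon 7: ACU (Thr) → GCU (Ala) — missense.
Codon 9: CGG (Arg) → CUG (Leu) — missense.
Synonymous: 2 of 7.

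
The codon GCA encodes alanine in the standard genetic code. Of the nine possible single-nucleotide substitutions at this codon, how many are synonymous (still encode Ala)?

3

Position 1: none → 0 synonymous.
Position 2: none → 0 synonymous.
Position 3: GCU, GCC, GCG → 3 synonymous.
Total: 0 + 0 + 3 = 3.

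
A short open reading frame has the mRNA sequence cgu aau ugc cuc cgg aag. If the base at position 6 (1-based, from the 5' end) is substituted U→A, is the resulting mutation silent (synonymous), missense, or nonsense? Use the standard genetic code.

Position 6 falls in codon 2: AAU → Asn.
After the substitution the codon is AAA → Lys.
Asn ≠ Lys, so this is a missense mutation.

missense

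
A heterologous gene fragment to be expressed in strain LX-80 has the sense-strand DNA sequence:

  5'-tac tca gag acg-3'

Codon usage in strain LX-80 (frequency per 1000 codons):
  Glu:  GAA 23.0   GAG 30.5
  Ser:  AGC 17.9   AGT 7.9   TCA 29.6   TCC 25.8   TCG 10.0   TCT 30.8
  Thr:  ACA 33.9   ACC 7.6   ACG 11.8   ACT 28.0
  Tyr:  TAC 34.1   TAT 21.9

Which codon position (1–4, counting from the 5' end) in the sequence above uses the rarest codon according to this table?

4

Codon 1 TAC (Tyr): 34.1 per 1000.
Codon 2 TCA (Ser): 29.6 per 1000.
Codon 3 GAG (Glu): 30.5 per 1000.
Codon 4 ACG (Thr): 11.8 per 1000.
Lowest frequency is 11.8 at codon 4.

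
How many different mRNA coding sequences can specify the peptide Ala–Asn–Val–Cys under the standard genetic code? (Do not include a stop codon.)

64

Ala: 4 codons.
Asn: 2 codons.
Val: 4 codons.
Cys: 2 codons.
4 × 2 × 4 × 2 = 64.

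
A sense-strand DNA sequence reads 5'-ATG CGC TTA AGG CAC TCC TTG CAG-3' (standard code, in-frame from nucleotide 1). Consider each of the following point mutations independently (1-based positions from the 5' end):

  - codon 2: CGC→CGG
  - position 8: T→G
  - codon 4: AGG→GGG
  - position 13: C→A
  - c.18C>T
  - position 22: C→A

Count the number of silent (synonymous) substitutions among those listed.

Codon 2: CGC (Arg) → CGG (Arg) — synonymous.
Codon 3: TTA (Leu) → TGA (Stop) — nonsense.
Codon 4: AGG (Arg) → GGG (Gly) — missense.
Codon 5: CAC (His) → AAC (Asn) — missense.
Codon 6: TCC (Ser) → TCT (Ser) — synonymous.
Codon 8: CAG (Gln) → AAG (Lys) — missense.
Synonymous: 2 of 6.

2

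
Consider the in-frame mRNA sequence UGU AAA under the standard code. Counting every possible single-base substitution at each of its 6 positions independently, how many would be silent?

2

Codon 1 (UGU, Cys): 1 synonymous substitution.
Codon 2 (AAA, Lys): 1 synonymous substitution.
Total: 1 + 1 = 2.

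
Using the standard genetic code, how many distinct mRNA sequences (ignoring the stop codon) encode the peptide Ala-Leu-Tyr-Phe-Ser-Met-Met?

576

Ala: 4 codons.
Leu: 6 codons.
Tyr: 2 codons.
Phe: 2 codons.
Ser: 6 codons.
Met: 1 codon.
Met: 1 codon.
4 × 6 × 2 × 2 × 6 × 1 × 1 = 576.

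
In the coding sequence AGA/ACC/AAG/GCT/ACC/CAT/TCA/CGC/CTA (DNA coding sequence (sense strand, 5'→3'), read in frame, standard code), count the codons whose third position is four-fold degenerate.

6

Codon 1 AGA (Arg): third position 2-fold.
Codon 2 ACC (Thr): third position 4-fold.
Codon 3 AAG (Lys): third position 2-fold.
Codon 4 GCT (Ala): third position 4-fold.
Codon 5 ACC (Thr): third position 4-fold.
Codon 6 CAT (His): third position 2-fold.
Codon 7 TCA (Ser): third position 4-fold.
Codon 8 CGC (Arg): third position 4-fold.
Codon 9 CTA (Leu): third position 4-fold.
Four-fold degenerate third positions: 6.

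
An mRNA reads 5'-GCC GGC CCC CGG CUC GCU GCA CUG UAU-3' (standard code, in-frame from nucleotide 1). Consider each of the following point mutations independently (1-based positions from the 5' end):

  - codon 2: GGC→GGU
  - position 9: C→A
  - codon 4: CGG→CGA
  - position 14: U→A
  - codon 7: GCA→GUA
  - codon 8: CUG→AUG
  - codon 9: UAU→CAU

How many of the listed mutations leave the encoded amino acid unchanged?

3

Codon 2: GGC (Gly) → GGU (Gly) — synonymous.
Codon 3: CCC (Pro) → CCA (Pro) — synonymous.
Codon 4: CGG (Arg) → CGA (Arg) — synonymous.
Codon 5: CUC (Leu) → CAC (His) — missense.
Codon 7: GCA (Ala) → GUA (Val) — missense.
Codon 8: CUG (Leu) → AUG (Met) — missense.
Codon 9: UAU (Tyr) → CAU (His) — missense.
Synonymous: 3 of 7.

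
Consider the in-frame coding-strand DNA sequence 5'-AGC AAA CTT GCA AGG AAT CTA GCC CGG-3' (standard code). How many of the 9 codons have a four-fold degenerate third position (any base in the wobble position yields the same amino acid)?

Codon 1 AGC (Ser): third position 2-fold.
Codon 2 AAA (Lys): third position 2-fold.
Codon 3 CTT (Leu): third position 4-fold.
Codon 4 GCA (Ala): third position 4-fold.
Codon 5 AGG (Arg): third position 2-fold.
Codon 6 AAT (Asn): third position 2-fold.
Codon 7 CTA (Leu): third position 4-fold.
Codon 8 GCC (Ala): third position 4-fold.
Codon 9 CGG (Arg): third position 4-fold.
Four-fold degenerate third positions: 5.

5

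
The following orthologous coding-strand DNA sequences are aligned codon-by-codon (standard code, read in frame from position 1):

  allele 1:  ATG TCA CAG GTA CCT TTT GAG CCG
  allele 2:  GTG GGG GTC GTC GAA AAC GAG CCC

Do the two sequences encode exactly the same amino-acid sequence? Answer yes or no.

no

Codon 1: ATG Met / GTG Val — nonsynonymous.
Codon 2: TCA Ser / GGG Gly — nonsynonymous.
Codon 3: CAG Gln / GTC Val — nonsynonymous.
Codon 4: GTA Val / GTC Val — synonymous.
Codon 5: CCT Pro / GAA Glu — nonsynonymous.
Codon 6: TTT Phe / AAC Asn — nonsynonymous.
Codon 7: GAG Glu / GAG Glu — identical.
Codon 8: CCG Pro / CCC Pro — synonymous.
Nonsynonymous differences: 5 → different protein.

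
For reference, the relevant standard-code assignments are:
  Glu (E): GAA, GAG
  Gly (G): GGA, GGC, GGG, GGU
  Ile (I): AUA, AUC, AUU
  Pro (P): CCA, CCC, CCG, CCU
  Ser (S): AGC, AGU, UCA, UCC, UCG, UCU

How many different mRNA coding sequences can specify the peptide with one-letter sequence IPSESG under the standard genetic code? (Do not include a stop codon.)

Ile: 3 codons.
Pro: 4 codons.
Ser: 6 codons.
Glu: 2 codons.
Ser: 6 codons.
Gly: 4 codons.
3 × 4 × 6 × 2 × 6 × 4 = 3456.

3456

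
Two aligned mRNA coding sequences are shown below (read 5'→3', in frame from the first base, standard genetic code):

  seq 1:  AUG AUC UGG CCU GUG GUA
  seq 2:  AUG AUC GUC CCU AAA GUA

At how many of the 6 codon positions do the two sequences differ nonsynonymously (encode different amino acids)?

Codon 1: AUG Met / AUG Met — identical.
Codon 2: AUC Ile / AUC Ile — identical.
Codon 3: UGG Trp / GUC Val — nonsynonymous.
Codon 4: CCU Pro / CCU Pro — identical.
Codon 5: GUG Val / AAA Lys — nonsynonymous.
Codon 6: GUA Val / GUA Val — identical.
Nonsynonymous differences: 2.

2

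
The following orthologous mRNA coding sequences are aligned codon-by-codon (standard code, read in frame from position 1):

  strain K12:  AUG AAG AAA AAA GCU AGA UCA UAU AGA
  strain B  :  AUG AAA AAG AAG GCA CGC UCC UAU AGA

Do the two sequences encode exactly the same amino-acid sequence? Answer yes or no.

Codon 1: AUG Met / AUG Met — identical.
Codon 2: AAG Lys / AAA Lys — synonymous.
Codon 3: AAA Lys / AAG Lys — synonymous.
Codon 4: AAA Lys / AAG Lys — synonymous.
Codon 5: GCU Ala / GCA Ala — synonymous.
Codon 6: AGA Arg / CGC Arg — synonymous.
Codon 7: UCA Ser / UCC Ser — synonymous.
Codon 8: UAU Tyr / UAU Tyr — identical.
Codon 9: AGA Arg / AGA Arg — identical.
Nonsynonymous differences: 0 → same protein.

yes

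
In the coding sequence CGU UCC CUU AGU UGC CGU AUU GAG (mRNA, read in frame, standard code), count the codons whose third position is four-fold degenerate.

4

Codon 1 CGU (Arg): third position 4-fold.
Codon 2 UCC (Ser): third position 4-fold.
Codon 3 CUU (Leu): third position 4-fold.
Codon 4 AGU (Ser): third position 2-fold.
Codon 5 UGC (Cys): third position 2-fold.
Codon 6 CGU (Arg): third position 4-fold.
Codon 7 AUU (Ile): third position 3-fold.
Codon 8 GAG (Glu): third position 2-fold.
Four-fold degenerate third positions: 4.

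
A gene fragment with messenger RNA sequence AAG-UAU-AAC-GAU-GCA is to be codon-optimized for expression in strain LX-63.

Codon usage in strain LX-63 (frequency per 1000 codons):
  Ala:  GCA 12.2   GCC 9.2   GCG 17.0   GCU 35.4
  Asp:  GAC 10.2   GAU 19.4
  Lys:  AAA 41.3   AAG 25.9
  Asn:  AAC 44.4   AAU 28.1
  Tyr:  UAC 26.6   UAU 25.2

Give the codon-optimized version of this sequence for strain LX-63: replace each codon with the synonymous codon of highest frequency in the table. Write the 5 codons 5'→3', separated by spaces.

Codon 1 (Lys): best is AAA at 41.3.
Codon 2 (Tyr): best is UAC at 26.6.
Codon 3 (Asn): best is AAC at 44.4.
Codon 4 (Asp): best is GAU at 19.4.
Codon 5 (Ala): best is GCU at 35.4.

AAA UAC AAC GAU GCU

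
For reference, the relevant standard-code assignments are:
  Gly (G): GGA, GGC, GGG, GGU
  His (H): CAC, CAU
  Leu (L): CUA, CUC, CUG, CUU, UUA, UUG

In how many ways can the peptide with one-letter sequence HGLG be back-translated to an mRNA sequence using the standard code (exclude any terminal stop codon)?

192

His: 2 codons.
Gly: 4 codons.
Leu: 6 codons.
Gly: 4 codons.
2 × 4 × 6 × 4 = 192.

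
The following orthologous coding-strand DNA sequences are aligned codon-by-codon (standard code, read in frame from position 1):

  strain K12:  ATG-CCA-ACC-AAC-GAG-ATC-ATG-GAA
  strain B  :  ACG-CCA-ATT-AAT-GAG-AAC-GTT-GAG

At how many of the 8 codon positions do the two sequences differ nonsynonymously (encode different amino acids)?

Codon 1: ATG Met / ACG Thr — nonsynonymous.
Codon 2: CCA Pro / CCA Pro — identical.
Codon 3: ACC Thr / ATT Ile — nonsynonymous.
Codon 4: AAC Asn / AAT Asn — synonymous.
Codon 5: GAG Glu / GAG Glu — identical.
Codon 6: ATC Ile / AAC Asn — nonsynonymous.
Codon 7: ATG Met / GTT Val — nonsynonymous.
Codon 8: GAA Glu / GAG Glu — synonymous.
Nonsynonymous differences: 4.

4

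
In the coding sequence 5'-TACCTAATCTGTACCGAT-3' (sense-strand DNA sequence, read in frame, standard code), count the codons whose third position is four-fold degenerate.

Codon 1 TAC (Tyr): third position 2-fold.
Codon 2 CTA (Leu): third position 4-fold.
Codon 3 ATC (Ile): third position 3-fold.
Codon 4 TGT (Cys): third position 2-fold.
Codon 5 ACC (Thr): third position 4-fold.
Codon 6 GAT (Asp): third position 2-fold.
Four-fold degenerate third positions: 2.

2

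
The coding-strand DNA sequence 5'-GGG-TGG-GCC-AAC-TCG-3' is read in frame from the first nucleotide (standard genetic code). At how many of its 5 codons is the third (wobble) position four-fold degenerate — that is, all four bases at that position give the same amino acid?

3

Codon 1 GGG (Gly): third position 4-fold.
Codon 2 TGG (Trp): third position 1-fold.
Codon 3 GCC (Ala): third position 4-fold.
Codon 4 AAC (Asn): third position 2-fold.
Codon 5 TCG (Ser): third position 4-fold.
Four-fold degenerate third positions: 3.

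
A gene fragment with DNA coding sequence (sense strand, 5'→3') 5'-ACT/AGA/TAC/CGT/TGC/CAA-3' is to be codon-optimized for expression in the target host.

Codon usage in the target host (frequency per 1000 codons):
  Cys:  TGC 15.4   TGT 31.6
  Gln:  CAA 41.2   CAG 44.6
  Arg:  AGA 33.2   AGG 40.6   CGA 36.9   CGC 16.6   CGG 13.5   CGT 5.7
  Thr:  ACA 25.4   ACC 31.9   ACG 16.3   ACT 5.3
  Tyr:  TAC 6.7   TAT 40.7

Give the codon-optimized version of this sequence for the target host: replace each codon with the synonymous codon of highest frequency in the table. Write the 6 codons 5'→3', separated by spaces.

ACC AGG TAT AGG TGT CAG

Codon 1 (Thr): best is ACC at 31.9.
Codon 2 (Arg): best is AGG at 40.6.
Codon 3 (Tyr): best is TAT at 40.7.
Codon 4 (Arg): best is AGG at 40.6.
Codon 5 (Cys): best is TGT at 31.6.
Codon 6 (Gln): best is CAG at 44.6.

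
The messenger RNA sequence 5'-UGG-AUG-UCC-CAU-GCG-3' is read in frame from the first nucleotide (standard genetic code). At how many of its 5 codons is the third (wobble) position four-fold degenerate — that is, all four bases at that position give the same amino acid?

2

Codon 1 UGG (Trp): third position 1-fold.
Codon 2 AUG (Met): third position 1-fold.
Codon 3 UCC (Ser): third position 4-fold.
Codon 4 CAU (His): third position 2-fold.
Codon 5 GCG (Ala): third position 4-fold.
Four-fold degenerate third positions: 2.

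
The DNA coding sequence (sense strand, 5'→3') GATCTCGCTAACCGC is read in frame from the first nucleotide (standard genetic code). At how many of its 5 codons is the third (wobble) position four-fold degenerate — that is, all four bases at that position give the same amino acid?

Codon 1 GAT (Asp): third position 2-fold.
Codon 2 CTC (Leu): third position 4-fold.
Codon 3 GCT (Ala): third position 4-fold.
Codon 4 AAC (Asn): third position 2-fold.
Codon 5 CGC (Arg): third position 4-fold.
Four-fold degenerate third positions: 3.

3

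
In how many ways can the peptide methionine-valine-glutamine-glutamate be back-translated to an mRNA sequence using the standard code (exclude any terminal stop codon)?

Met: 1 codon.
Val: 4 codons.
Gln: 2 codons.
Glu: 2 codons.
1 × 4 × 2 × 2 = 16.

16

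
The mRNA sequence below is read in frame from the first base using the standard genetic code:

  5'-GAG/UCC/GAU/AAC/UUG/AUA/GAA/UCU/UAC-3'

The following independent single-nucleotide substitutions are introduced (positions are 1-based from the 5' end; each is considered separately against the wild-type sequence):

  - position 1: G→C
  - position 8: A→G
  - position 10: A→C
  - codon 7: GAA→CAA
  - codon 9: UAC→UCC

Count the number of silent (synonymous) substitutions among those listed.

0

Codon 1: GAG (Glu) → CAG (Gln) — missense.
Codon 3: GAU (Asp) → GGU (Gly) — missense.
Codon 4: AAC (Asn) → CAC (His) — missense.
Codon 7: GAA (Glu) → CAA (Gln) — missense.
Codon 9: UAC (Tyr) → UCC (Ser) — missense.
Synonymous: 0 of 5.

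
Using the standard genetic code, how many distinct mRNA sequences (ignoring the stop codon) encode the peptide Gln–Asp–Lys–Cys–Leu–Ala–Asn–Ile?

Gln: 2 codons.
Asp: 2 codons.
Lys: 2 codons.
Cys: 2 codons.
Leu: 6 codons.
Ala: 4 codons.
Asn: 2 codons.
Ile: 3 codons.
2 × 2 × 2 × 2 × 6 × 4 × 2 × 3 = 2304.

2304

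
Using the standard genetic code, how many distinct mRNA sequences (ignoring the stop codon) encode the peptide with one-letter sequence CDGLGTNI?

9216

Cys: 2 codons.
Asp: 2 codons.
Gly: 4 codons.
Leu: 6 codons.
Gly: 4 codons.
Thr: 4 codons.
Asn: 2 codons.
Ile: 3 codons.
2 × 2 × 4 × 6 × 4 × 4 × 2 × 3 = 9216.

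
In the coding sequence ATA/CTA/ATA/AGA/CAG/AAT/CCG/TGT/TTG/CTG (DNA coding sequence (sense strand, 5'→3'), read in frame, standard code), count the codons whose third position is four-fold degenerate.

3

Codon 1 ATA (Ile): third position 3-fold.
Codon 2 CTA (Leu): third position 4-fold.
Codon 3 ATA (Ile): third position 3-fold.
Codon 4 AGA (Arg): third position 2-fold.
Codon 5 CAG (Gln): third position 2-fold.
Codon 6 AAT (Asn): third position 2-fold.
Codon 7 CCG (Pro): third position 4-fold.
Codon 8 TGT (Cys): third position 2-fold.
Codon 9 TTG (Leu): third position 2-fold.
Codon 10 CTG (Leu): third position 4-fold.
Four-fold degenerate third positions: 3.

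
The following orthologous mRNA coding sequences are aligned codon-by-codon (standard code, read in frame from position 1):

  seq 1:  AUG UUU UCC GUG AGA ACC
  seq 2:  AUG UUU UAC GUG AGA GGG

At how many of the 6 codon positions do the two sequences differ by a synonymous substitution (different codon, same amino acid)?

0

Codon 1: AUG Met / AUG Met — identical.
Codon 2: UUU Phe / UUU Phe — identical.
Codon 3: UCC Ser / UAC Tyr — nonsynonymous.
Codon 4: GUG Val / GUG Val — identical.
Codon 5: AGA Arg / AGA Arg — identical.
Codon 6: ACC Thr / GGG Gly — nonsynonymous.
Synonymous differences: 0.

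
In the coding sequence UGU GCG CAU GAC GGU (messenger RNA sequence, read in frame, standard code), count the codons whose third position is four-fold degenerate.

Codon 1 UGU (Cys): third position 2-fold.
Codon 2 GCG (Ala): third position 4-fold.
Codon 3 CAU (His): third position 2-fold.
Codon 4 GAC (Asp): third position 2-fold.
Codon 5 GGU (Gly): third position 4-fold.
Four-fold degenerate third positions: 2.

2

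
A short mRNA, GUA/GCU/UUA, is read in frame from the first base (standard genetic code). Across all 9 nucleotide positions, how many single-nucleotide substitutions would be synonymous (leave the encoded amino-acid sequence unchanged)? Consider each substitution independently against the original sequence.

8

Codon 1 (GUA, Val): 3 synonymous substitutions.
Codon 2 (GCU, Ala): 3 synonymous substitutions.
Codon 3 (UUA, Leu): 2 synonymous substitutions.
Total: 3 + 3 + 2 = 8.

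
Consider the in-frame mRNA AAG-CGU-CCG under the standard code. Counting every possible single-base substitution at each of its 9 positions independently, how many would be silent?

7

Codon 1 (AAG, Lys): 1 synonymous substitution.
Codon 2 (CGU, Arg): 3 synonymous substitutions.
Codon 3 (CCG, Pro): 3 synonymous substitutions.
Total: 1 + 3 + 3 = 7.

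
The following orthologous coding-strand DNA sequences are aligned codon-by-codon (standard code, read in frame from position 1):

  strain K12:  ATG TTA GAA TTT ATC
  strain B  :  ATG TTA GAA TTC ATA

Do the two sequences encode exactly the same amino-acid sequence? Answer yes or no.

Codon 1: ATG Met / ATG Met — identical.
Codon 2: TTA Leu / TTA Leu — identical.
Codon 3: GAA Glu / GAA Glu — identical.
Codon 4: TTT Phe / TTC Phe — synonymous.
Codon 5: ATC Ile / ATA Ile — synonymous.
Nonsynonymous differences: 0 → same protein.

yes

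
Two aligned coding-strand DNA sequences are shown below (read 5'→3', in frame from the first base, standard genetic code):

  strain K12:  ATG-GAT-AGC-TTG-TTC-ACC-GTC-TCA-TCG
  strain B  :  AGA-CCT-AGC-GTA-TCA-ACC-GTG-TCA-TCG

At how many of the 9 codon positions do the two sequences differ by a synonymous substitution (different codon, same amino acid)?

Codon 1: ATG Met / AGA Arg — nonsynonymous.
Codon 2: GAT Asp / CCT Pro — nonsynonymous.
Codon 3: AGC Ser / AGC Ser — identical.
Codon 4: TTG Leu / GTA Val — nonsynonymous.
Codon 5: TTC Phe / TCA Ser — nonsynonymous.
Codon 6: ACC Thr / ACC Thr — identical.
Codon 7: GTC Val / GTG Val — synonymous.
Codon 8: TCA Ser / TCA Ser — identical.
Codon 9: TCG Ser / TCG Ser — identical.
Synonymous differences: 1.

1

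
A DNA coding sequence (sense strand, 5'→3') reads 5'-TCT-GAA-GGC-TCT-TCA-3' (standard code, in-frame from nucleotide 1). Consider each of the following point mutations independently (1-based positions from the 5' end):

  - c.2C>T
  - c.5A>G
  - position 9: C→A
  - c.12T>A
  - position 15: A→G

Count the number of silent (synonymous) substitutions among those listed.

Codon 1: TCT (Ser) → TTT (Phe) — missense.
Codon 2: GAA (Glu) → GGA (Gly) — missense.
Codon 3: GGC (Gly) → GGA (Gly) — synonymous.
Codon 4: TCT (Ser) → TCA (Ser) — synonymous.
Codon 5: TCA (Ser) → TCG (Ser) — synonymous.
Synonymous: 3 of 5.

3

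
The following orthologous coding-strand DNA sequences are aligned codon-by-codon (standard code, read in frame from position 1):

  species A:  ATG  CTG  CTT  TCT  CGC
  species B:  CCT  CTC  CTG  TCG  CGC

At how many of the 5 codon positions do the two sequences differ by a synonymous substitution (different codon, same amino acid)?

3

Codon 1: ATG Met / CCT Pro — nonsynonymous.
Codon 2: CTG Leu / CTC Leu — synonymous.
Codon 3: CTT Leu / CTG Leu — synonymous.
Codon 4: TCT Ser / TCG Ser — synonymous.
Codon 5: CGC Arg / CGC Arg — identical.
Synonymous differences: 3.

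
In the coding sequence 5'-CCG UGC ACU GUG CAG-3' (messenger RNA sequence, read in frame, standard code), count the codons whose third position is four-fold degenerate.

3

Codon 1 CCG (Pro): third position 4-fold.
Codon 2 UGC (Cys): third position 2-fold.
Codon 3 ACU (Thr): third position 4-fold.
Codon 4 GUG (Val): third position 4-fold.
Codon 5 CAG (Gln): third position 2-fold.
Four-fold degenerate third positions: 3.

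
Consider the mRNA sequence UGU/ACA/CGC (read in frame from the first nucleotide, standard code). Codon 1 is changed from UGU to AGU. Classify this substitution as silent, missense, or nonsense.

missense

Position 1 falls in codon 1: UGU → Cys.
After the substitution the codon is AGU → Ser.
Cys ≠ Ser, so this is a missense mutation.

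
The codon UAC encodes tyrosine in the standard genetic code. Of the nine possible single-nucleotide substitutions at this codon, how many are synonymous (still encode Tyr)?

Position 1: none → 0 synonymous.
Position 2: none → 0 synonymous.
Position 3: UAU → 1 synonymous.
Total: 0 + 0 + 1 = 1.

1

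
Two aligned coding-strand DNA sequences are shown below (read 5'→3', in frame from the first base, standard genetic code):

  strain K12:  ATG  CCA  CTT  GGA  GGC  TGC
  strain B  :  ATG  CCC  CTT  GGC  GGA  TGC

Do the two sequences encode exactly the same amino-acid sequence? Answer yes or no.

yes

Codon 1: ATG Met / ATG Met — identical.
Codon 2: CCA Pro / CCC Pro — synonymous.
Codon 3: CTT Leu / CTT Leu — identical.
Codon 4: GGA Gly / GGC Gly — synonymous.
Codon 5: GGC Gly / GGA Gly — synonymous.
Codon 6: TGC Cys / TGC Cys — identical.
Nonsynonymous differences: 0 → same protein.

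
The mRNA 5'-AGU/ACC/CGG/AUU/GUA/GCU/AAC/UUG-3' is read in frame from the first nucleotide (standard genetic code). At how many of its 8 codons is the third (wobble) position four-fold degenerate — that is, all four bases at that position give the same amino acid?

Codon 1 AGU (Ser): third position 2-fold.
Codon 2 ACC (Thr): third position 4-fold.
Codon 3 CGG (Arg): third position 4-fold.
Codon 4 AUU (Ile): third position 3-fold.
Codon 5 GUA (Val): third position 4-fold.
Codon 6 GCU (Ala): third position 4-fold.
Codon 7 AAC (Asn): third position 2-fold.
Codon 8 UUG (Leu): third position 2-fold.
Four-fold degenerate third positions: 4.

4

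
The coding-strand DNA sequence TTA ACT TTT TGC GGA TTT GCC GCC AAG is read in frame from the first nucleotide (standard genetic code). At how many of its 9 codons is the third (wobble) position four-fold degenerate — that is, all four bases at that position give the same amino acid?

Codon 1 TTA (Leu): third position 2-fold.
Codon 2 ACT (Thr): third position 4-fold.
Codon 3 TTT (Phe): third position 2-fold.
Codon 4 TGC (Cys): third position 2-fold.
Codon 5 GGA (Gly): third position 4-fold.
Codon 6 TTT (Phe): third position 2-fold.
Codon 7 GCC (Ala): third position 4-fold.
Codon 8 GCC (Ala): third position 4-fold.
Codon 9 AAG (Lys): third position 2-fold.
Four-fold degenerate third positions: 4.

4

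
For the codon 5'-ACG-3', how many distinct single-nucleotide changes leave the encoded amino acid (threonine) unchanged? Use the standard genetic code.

Position 1: none → 0 synonymous.
Position 2: none → 0 synonymous.
Position 3: ACU, ACC, ACA → 3 synonymous.
Total: 0 + 0 + 3 = 3.

3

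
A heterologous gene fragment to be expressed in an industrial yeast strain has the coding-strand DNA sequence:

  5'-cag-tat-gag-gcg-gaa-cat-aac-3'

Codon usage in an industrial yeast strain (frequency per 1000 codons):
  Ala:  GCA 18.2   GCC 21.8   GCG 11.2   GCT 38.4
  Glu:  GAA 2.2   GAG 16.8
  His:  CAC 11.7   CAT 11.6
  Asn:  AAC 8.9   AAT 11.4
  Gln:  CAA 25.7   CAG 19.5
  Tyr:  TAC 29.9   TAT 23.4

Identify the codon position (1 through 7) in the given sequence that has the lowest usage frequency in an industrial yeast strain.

5

Codon 1 CAG (Gln): 19.5 per 1000.
Codon 2 TAT (Tyr): 23.4 per 1000.
Codon 3 GAG (Glu): 16.8 per 1000.
Codon 4 GCG (Ala): 11.2 per 1000.
Codon 5 GAA (Glu): 2.2 per 1000.
Codon 6 CAT (His): 11.6 per 1000.
Codon 7 AAC (Asn): 8.9 per 1000.
Lowest frequency is 2.2 at codon 5.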